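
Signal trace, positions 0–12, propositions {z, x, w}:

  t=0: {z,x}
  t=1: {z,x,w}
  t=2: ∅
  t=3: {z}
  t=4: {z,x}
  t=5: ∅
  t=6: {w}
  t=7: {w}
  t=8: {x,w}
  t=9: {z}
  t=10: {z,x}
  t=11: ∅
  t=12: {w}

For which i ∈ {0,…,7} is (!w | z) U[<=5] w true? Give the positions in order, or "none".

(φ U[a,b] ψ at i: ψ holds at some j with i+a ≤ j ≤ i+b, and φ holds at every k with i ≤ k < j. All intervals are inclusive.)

0, 1, 2, 3, 4, 5, 6, 7

Evaluate at each i in [0,7]:
  i=0: ✓ (rhs at j=1; lhs holds on [0,0])
  i=1: ✓ (rhs at j=1)
  i=2: ✓ (rhs at j=6; lhs holds on [2,5])
  i=3: ✓ (rhs at j=6; lhs holds on [3,5])
  i=4: ✓ (rhs at j=6; lhs holds on [4,5])
  i=5: ✓ (rhs at j=6; lhs holds on [5,5])
  i=6: ✓ (rhs at j=6)
  i=7: ✓ (rhs at j=7)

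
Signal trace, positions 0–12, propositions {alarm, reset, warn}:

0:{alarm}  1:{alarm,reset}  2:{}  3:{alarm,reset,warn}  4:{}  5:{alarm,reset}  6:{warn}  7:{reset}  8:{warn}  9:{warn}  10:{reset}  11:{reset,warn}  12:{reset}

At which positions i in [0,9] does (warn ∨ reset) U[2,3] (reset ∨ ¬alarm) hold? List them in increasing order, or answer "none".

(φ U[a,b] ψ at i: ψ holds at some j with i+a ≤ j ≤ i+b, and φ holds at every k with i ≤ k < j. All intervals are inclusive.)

5, 6, 7, 8, 9

Evaluate at each i in [0,9]:
  i=0: ✗ (lhs fails at k=0 before rhs at j=2)
  i=1: ✗ (lhs fails at k=2 before rhs at j=3)
  i=2: ✗ (lhs fails at k=2 before rhs at j=4)
  i=3: ✗ (lhs fails at k=4 before rhs at j=5)
  i=4: ✗ (lhs fails at k=4 before rhs at j=6)
  i=5: ✓ (rhs at j=7; lhs holds on [5,6])
  i=6: ✓ (rhs at j=8; lhs holds on [6,7])
  i=7: ✓ (rhs at j=9; lhs holds on [7,8])
  i=8: ✓ (rhs at j=10; lhs holds on [8,9])
  i=9: ✓ (rhs at j=11; lhs holds on [9,10])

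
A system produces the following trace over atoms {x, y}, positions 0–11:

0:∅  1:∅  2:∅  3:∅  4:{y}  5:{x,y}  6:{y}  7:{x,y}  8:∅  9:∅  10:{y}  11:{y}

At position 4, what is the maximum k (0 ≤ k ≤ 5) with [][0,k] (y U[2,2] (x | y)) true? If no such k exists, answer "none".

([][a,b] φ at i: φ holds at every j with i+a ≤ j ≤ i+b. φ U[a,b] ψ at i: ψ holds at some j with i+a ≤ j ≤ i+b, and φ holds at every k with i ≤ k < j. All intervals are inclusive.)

1

(y U[2,2] (x | y)) must hold from j=4 onward; find where it first fails.
  j=4: holds
  j=5: holds
  j=6: fails
Holds on [4,5], so largest k = 1.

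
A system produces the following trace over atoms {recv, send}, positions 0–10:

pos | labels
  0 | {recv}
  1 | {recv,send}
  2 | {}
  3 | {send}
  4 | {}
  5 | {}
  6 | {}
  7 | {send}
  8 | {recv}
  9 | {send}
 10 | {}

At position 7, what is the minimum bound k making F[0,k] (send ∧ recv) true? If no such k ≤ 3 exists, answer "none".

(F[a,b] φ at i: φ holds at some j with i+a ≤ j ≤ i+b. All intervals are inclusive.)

Scan j = 7,8,… for (send ∧ recv):
  j=7: fails
  j=8: fails
  j=9: fails
  j=10: fails
No j in [7,10] satisfies it → none.

none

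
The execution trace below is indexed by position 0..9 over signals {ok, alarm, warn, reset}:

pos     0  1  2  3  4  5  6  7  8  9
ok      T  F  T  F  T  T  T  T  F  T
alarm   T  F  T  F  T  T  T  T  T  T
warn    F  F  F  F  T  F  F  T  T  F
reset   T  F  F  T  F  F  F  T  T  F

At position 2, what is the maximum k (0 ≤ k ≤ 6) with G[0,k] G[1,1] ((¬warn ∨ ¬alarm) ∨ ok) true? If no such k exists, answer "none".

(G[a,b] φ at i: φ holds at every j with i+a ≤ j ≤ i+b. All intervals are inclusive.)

4

G[1,1] ((¬warn ∨ ¬alarm) ∨ ok) must hold from j=2 onward; find where it first fails.
  j=2: holds
  j=3: holds
  j=4: holds
  j=5: holds
  j=6: holds
  j=7: fails
Holds on [2,6], so largest k = 4.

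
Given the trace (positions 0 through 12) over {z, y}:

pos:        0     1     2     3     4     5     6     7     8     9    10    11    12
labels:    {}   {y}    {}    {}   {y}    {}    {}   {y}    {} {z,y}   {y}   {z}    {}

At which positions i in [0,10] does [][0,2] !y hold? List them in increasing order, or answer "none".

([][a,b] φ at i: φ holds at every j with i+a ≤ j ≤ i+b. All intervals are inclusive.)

none

Evaluate at each i in [0,10]:
  i=0: ✗ (fails at j=1)
  i=1: ✗ (fails at j=1)
  i=2: ✗ (fails at j=4)
  i=3: ✗ (fails at j=4)
  i=4: ✗ (fails at j=4)
  i=5: ✗ (fails at j=7)
  i=6: ✗ (fails at j=7)
  i=7: ✗ (fails at j=7)
  i=8: ✗ (fails at j=9)
  i=9: ✗ (fails at j=9)
  i=10: ✗ (fails at j=10)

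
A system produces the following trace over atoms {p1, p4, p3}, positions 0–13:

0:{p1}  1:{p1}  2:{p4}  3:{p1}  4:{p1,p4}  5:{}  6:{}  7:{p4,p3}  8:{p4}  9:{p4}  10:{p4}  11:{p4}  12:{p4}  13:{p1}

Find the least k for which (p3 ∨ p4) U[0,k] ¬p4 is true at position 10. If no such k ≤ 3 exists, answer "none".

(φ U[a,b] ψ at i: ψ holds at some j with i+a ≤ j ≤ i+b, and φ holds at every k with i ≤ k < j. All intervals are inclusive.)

Need earliest j ≥ 10 with ¬p4, and (p3 ∨ p4) at every k in [10,j-1].
  j=10: rhs fails.
  j=11: rhs fails.
  j=12: rhs fails.
  j=13: rhs holds; lhs holds on [10,12]. k = 3.

3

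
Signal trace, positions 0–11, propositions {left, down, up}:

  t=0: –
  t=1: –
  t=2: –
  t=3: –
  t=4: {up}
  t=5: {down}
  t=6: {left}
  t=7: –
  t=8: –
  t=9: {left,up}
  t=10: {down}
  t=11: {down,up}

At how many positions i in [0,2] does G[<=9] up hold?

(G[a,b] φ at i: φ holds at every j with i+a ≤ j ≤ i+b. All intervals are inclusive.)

Evaluate at each i in [0,2]:
  i=0: ✗ (fails at j=0)
  i=1: ✗ (fails at j=1)
  i=2: ✗ (fails at j=2)
Positions where it holds: {} → 0.

0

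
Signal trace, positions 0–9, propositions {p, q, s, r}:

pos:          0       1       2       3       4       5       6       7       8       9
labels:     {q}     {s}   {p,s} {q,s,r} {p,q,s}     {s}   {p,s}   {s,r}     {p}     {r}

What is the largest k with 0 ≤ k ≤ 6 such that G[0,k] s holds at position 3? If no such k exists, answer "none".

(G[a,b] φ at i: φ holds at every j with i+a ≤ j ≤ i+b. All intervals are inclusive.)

s must hold from j=3 onward; find where it first fails.
  j=3: holds
  j=4: holds
  j=5: holds
  j=6: holds
  j=7: holds
  j=8: fails
Holds on [3,7], so largest k = 4.

4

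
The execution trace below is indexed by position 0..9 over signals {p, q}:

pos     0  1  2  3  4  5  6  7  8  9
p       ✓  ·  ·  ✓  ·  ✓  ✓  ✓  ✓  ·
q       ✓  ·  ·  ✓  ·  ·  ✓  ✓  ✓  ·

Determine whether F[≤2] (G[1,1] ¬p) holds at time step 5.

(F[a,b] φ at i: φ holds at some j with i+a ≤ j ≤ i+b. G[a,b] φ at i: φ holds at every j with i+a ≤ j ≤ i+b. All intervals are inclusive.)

Does not hold

Check G[1,1] ¬p at each j in [5,7]:
  j=5: fails at 6
  j=6: fails at 7
  j=7: fails at 8
No position in the window satisfies it → formula fails.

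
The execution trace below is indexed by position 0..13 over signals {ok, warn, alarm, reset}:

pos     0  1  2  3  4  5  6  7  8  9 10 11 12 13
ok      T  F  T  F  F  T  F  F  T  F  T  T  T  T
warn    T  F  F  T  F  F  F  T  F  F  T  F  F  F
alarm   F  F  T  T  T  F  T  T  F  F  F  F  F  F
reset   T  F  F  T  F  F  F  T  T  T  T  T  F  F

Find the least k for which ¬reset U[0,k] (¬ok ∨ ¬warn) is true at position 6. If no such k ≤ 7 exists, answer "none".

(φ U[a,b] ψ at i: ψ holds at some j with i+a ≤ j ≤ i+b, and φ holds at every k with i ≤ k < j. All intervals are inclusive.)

0

Need earliest j ≥ 6 with (¬ok ∨ ¬warn), and ¬reset at every k in [6,j-1].
  j=6: rhs holds (empty prefix). k = 0.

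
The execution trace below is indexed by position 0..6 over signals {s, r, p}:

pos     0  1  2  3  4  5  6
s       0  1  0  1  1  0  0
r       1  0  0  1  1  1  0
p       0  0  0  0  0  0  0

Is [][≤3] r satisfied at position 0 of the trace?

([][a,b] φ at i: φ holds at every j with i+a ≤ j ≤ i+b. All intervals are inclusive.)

No

Check r at every j in [0,3]:
  j=0: true
  j=1: false
  j=2: false
  j=3: true
Fails at j=1 → formula fails.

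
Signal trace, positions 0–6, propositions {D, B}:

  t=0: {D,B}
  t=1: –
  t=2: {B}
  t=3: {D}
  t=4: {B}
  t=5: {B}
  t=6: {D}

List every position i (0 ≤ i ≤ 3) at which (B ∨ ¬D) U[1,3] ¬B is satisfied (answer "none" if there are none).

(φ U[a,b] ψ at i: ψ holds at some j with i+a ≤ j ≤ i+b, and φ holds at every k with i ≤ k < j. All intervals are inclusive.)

0, 1, 2

Evaluate at each i in [0,3]:
  i=0: ✓ (rhs at j=1; lhs holds on [0,0])
  i=1: ✓ (rhs at j=3; lhs holds on [1,2])
  i=2: ✓ (rhs at j=3; lhs holds on [2,2])
  i=3: ✗ (lhs fails at k=3 before rhs at j=6)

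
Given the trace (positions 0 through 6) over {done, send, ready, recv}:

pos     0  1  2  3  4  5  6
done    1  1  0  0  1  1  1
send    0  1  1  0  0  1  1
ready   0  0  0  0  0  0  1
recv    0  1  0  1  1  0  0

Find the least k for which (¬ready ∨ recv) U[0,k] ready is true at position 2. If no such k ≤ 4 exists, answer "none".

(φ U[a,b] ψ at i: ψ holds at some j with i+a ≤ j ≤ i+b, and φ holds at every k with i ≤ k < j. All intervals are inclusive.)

Need earliest j ≥ 2 with ready, and (¬ready ∨ recv) at every k in [2,j-1].
  j=2: rhs fails.
  j=3: rhs fails.
  j=4: rhs fails.
  j=5: rhs fails.
  j=6: rhs holds; lhs holds on [2,5]. k = 4.

4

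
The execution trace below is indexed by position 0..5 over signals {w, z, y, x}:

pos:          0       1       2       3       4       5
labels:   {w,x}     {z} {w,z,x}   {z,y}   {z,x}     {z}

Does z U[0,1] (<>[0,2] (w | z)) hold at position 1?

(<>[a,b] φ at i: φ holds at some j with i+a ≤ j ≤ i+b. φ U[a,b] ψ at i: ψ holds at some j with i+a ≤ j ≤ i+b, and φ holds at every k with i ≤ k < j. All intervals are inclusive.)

Yes

Need some j in [1,2] with <>[0,2] (w | z), and z at every k in [1,j-1].
  j=1: <>[0,2] (w | z) holds; no prefix to check → satisfied.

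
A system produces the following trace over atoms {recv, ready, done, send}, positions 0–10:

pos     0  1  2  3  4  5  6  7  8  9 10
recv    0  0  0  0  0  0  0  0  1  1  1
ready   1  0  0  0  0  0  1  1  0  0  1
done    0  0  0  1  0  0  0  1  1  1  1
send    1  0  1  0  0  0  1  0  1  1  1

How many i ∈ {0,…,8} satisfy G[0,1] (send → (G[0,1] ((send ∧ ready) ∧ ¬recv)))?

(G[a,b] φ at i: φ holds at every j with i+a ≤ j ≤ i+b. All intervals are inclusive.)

Evaluate at each i in [0,8]:
  i=0: ✗ (fails at j=0)
  i=1: ✗ (fails at j=2)
  i=2: ✗ (fails at j=2)
  i=3: ✓ (all of [3,4])
  i=4: ✓ (all of [4,5])
  i=5: ✗ (fails at j=6)
  i=6: ✗ (fails at j=6)
  i=7: ✗ (fails at j=8)
  i=8: ✗ (fails at j=8)
Positions where it holds: {3, 4} → 2.

2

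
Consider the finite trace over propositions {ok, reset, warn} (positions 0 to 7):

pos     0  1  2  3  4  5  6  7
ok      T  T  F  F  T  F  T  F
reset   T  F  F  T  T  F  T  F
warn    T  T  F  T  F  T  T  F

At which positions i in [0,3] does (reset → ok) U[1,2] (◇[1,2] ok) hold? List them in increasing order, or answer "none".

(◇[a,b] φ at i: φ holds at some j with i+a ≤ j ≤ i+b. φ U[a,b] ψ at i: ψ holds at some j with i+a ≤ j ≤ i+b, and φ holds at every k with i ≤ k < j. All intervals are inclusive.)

0, 1, 2

Evaluate at each i in [0,3]:
  i=0: ✓ (rhs at j=2; lhs holds on [0,1])
  i=1: ✓ (rhs at j=2; lhs holds on [1,1])
  i=2: ✓ (rhs at j=3; lhs holds on [2,2])
  i=3: ✗ (lhs fails at k=3 before rhs at j=4)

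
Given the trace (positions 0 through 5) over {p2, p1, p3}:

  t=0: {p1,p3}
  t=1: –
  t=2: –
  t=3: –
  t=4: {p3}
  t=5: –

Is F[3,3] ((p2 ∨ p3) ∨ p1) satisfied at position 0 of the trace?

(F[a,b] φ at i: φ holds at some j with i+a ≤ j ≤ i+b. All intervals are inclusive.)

Does not hold

Check ((p2 ∨ p3) ∨ p1) at each j in [3,3]:
  j=3: false
No position in the window satisfies it → formula fails.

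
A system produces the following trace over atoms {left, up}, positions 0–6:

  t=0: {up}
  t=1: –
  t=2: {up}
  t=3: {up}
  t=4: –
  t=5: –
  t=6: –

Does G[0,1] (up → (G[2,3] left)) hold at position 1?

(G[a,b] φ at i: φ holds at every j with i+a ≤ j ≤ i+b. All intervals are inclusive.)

False

Check (up → (G[2,3] left)) at every j in [1,2]:
  j=1: antecedent false → ✓
  j=2: antecedent true; consequent fails at 4 → ✗
Fails at j=2 → formula fails.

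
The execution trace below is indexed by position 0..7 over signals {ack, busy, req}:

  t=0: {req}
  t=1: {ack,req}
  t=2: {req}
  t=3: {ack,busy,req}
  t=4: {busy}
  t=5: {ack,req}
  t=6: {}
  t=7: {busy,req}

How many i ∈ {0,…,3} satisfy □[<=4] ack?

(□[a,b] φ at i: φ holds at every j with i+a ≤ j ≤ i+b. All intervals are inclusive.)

0

Evaluate at each i in [0,3]:
  i=0: ✗ (fails at j=0)
  i=1: ✗ (fails at j=2)
  i=2: ✗ (fails at j=2)
  i=3: ✗ (fails at j=4)
Positions where it holds: {} → 0.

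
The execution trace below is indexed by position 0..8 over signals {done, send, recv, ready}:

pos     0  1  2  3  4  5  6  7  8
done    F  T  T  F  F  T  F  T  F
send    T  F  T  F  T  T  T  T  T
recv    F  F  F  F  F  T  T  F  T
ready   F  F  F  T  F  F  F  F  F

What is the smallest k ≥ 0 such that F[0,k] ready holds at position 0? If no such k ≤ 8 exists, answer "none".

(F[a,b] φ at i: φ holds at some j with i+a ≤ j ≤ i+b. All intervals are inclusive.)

Scan j = 0,1,… for ready:
  j=0: fails
  j=1: fails
  j=2: fails
  j=3: holds
First hit at j=3, so smallest k = 3-0 = 3.

3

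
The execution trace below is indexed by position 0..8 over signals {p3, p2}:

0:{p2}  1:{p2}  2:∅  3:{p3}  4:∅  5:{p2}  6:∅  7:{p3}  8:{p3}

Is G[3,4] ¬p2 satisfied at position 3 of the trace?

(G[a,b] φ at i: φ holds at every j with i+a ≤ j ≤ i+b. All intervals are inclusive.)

Check ¬p2 at every j in [6,7]:
  j=6: true
  j=7: true
All positions satisfy it → formula holds.

True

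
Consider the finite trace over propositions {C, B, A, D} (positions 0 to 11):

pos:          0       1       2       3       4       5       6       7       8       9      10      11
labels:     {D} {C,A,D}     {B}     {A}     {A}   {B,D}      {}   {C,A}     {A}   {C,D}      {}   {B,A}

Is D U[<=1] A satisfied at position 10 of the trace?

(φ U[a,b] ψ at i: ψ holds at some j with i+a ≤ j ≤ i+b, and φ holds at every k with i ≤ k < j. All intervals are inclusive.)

False

Need some j in [10,11] with A, and D at every k in [10,j-1].
  j=10: A false.
  j=11: A holds, but D fails at k=10 → not this j.
No j in the window works → until fails.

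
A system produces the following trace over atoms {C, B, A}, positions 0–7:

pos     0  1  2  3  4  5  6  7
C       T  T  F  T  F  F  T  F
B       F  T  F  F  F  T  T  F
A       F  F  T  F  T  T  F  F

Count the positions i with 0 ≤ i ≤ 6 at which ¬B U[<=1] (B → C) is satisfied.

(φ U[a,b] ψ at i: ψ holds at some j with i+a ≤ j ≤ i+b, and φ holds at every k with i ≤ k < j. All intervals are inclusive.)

Evaluate at each i in [0,6]:
  i=0: ✓ (rhs at j=0)
  i=1: ✓ (rhs at j=1)
  i=2: ✓ (rhs at j=2)
  i=3: ✓ (rhs at j=3)
  i=4: ✓ (rhs at j=4)
  i=5: ✗ (lhs fails at k=5 before rhs at j=6)
  i=6: ✓ (rhs at j=6)
Positions where it holds: {0, 1, 2, 3, 4, 6} → 6.

6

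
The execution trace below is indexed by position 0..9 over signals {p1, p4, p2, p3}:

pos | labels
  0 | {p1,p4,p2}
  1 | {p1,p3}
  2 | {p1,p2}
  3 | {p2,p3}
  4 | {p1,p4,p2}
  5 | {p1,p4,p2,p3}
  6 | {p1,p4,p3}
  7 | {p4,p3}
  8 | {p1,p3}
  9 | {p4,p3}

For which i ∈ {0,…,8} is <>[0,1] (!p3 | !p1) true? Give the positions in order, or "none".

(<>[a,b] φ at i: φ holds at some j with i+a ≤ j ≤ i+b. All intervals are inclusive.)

Evaluate at each i in [0,8]:
  i=0: ✓ (witness j=0)
  i=1: ✓ (witness j=2)
  i=2: ✓ (witness j=2)
  i=3: ✓ (witness j=3)
  i=4: ✓ (witness j=4)
  i=5: ✗ (none in [5,6])
  i=6: ✓ (witness j=7)
  i=7: ✓ (witness j=7)
  i=8: ✓ (witness j=9)

0, 1, 2, 3, 4, 6, 7, 8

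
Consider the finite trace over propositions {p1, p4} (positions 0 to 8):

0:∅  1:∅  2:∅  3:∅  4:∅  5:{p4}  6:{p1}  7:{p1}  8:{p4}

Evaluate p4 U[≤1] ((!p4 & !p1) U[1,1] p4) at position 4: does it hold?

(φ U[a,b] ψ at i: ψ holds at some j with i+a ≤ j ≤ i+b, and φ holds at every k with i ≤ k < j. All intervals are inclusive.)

Yes

Need some j in [4,5] with ((!p4 & !p1) U[1,1] p4), and p4 at every k in [4,j-1].
  j=4: ((!p4 & !p1) U[1,1] p4) holds; no prefix to check → satisfied.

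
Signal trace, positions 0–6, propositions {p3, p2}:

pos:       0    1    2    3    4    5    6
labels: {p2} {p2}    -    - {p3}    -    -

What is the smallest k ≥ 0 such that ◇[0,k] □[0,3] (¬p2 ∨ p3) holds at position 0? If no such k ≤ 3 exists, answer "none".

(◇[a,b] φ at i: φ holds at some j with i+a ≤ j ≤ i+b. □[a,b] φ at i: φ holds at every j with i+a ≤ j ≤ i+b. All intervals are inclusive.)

Scan j = 0,1,… for □[0,3] (¬p2 ∨ p3):
  j=0: fails
  j=1: fails
  j=2: holds
First hit at j=2, so smallest k = 2-0 = 2.

2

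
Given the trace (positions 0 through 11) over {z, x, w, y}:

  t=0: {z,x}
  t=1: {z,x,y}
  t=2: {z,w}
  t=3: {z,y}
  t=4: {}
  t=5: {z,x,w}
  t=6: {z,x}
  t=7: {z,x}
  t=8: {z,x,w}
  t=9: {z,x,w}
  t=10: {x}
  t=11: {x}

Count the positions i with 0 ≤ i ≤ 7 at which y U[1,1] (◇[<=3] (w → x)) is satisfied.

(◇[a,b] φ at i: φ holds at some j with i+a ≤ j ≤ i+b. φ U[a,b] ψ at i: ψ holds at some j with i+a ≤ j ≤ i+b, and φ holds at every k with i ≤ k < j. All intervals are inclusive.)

2

Evaluate at each i in [0,7]:
  i=0: ✗ (lhs fails at k=0 before rhs at j=1)
  i=1: ✓ (rhs at j=2; lhs holds on [1,1])
  i=2: ✗ (lhs fails at k=2 before rhs at j=3)
  i=3: ✓ (rhs at j=4; lhs holds on [3,3])
  i=4: ✗ (lhs fails at k=4 before rhs at j=5)
  i=5: ✗ (lhs fails at k=5 before rhs at j=6)
  i=6: ✗ (lhs fails at k=6 before rhs at j=7)
  i=7: ✗ (lhs fails at k=7 before rhs at j=8)
Positions where it holds: {1, 3} → 2.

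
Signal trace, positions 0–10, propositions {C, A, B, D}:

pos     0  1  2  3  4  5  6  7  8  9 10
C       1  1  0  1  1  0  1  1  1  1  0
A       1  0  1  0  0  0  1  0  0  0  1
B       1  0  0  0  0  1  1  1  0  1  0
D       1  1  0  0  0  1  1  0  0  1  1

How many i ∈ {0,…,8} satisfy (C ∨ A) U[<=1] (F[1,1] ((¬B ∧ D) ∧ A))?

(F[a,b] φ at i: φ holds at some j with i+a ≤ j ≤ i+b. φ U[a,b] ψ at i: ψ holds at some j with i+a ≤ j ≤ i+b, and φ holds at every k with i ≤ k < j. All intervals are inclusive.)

1

Evaluate at each i in [0,8]:
  i=0: ✗ (no rhs in [0,1])
  i=1: ✗ (no rhs in [1,2])
  i=2: ✗ (no rhs in [2,3])
  i=3: ✗ (no rhs in [3,4])
  i=4: ✗ (no rhs in [4,5])
  i=5: ✗ (no rhs in [5,6])
  i=6: ✗ (no rhs in [6,7])
  i=7: ✗ (no rhs in [7,8])
  i=8: ✓ (rhs at j=9; lhs holds on [8,8])
Positions where it holds: {8} → 1.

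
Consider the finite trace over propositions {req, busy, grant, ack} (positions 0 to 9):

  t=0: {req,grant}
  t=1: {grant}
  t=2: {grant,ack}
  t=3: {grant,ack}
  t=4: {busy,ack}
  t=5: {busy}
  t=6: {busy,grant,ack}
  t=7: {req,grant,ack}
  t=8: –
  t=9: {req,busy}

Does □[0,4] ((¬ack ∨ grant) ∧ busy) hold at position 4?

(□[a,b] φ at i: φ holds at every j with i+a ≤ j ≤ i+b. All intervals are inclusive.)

Check ((¬ack ∨ grant) ∧ busy) at every j in [4,8]:
  j=4: false
  j=5: true
  j=6: true
  j=7: false
  j=8: false
Fails at j=4 → formula fails.

Does not hold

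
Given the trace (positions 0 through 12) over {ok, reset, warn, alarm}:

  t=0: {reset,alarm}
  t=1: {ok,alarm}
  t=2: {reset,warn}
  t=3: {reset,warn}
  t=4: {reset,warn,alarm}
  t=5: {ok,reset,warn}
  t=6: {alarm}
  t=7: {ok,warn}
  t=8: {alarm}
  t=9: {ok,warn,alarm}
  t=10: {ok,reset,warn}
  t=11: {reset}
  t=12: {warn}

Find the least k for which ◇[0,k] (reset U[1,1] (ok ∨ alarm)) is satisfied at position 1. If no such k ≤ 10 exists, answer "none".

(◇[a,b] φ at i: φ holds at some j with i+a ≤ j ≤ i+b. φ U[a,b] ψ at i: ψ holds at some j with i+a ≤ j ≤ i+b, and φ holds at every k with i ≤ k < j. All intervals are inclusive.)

2

Scan j = 1,2,… for (reset U[1,1] (ok ∨ alarm)):
  j=1: fails
  j=2: fails
  j=3: holds
First hit at j=3, so smallest k = 3-1 = 2.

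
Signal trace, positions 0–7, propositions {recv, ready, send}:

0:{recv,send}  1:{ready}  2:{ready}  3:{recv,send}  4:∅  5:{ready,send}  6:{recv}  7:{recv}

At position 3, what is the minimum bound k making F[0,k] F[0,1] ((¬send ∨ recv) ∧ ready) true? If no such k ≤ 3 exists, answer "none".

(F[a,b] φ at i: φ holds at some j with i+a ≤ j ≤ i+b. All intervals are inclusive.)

Scan j = 3,4,… for F[0,1] ((¬send ∨ recv) ∧ ready):
  j=3: fails
  j=4: fails
  j=5: fails
  j=6: fails
No j in [3,6] satisfies it → none.

none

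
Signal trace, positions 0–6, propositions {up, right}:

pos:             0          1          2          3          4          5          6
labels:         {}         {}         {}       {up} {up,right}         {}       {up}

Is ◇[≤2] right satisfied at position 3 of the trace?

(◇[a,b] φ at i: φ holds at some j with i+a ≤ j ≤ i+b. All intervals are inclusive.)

Check right at each j in [3,5]:
  j=3: false
  j=4: true
  j=5: false
Found at j=4 → formula holds.

True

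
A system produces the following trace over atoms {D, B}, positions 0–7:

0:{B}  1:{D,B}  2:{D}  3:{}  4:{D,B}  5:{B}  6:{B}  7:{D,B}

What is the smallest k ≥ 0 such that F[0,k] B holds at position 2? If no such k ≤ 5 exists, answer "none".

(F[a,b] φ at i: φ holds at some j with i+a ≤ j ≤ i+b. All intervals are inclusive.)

2

Scan j = 2,3,… for B:
  j=2: fails
  j=3: fails
  j=4: holds
First hit at j=4, so smallest k = 4-2 = 2.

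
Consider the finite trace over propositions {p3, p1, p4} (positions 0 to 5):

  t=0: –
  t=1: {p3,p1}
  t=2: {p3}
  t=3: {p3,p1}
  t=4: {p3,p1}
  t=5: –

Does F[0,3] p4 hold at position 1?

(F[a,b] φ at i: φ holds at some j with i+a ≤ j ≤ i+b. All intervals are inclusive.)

Does not hold

Check p4 at each j in [1,4]:
  j=1: false
  j=2: false
  j=3: false
  j=4: false
No position in the window satisfies it → formula fails.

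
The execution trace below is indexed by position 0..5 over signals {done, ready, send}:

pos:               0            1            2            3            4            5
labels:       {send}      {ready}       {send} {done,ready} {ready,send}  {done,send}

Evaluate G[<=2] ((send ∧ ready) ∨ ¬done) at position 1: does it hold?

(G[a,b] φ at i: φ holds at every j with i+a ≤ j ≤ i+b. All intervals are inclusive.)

No

Check ((send ∧ ready) ∨ ¬done) at every j in [1,3]:
  j=1: true
  j=2: true
  j=3: false
Fails at j=3 → formula fails.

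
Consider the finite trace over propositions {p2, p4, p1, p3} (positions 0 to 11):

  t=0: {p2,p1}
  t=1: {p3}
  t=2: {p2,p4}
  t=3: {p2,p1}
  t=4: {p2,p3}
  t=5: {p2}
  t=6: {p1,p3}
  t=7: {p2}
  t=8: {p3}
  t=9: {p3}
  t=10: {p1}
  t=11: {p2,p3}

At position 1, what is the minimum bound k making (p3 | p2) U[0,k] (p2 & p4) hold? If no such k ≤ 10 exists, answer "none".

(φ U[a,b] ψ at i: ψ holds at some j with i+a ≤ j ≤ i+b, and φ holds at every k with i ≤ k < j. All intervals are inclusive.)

1

Need earliest j ≥ 1 with (p2 & p4), and (p3 | p2) at every k in [1,j-1].
  j=1: rhs fails.
  j=2: rhs holds; lhs holds on [1,1]. k = 1.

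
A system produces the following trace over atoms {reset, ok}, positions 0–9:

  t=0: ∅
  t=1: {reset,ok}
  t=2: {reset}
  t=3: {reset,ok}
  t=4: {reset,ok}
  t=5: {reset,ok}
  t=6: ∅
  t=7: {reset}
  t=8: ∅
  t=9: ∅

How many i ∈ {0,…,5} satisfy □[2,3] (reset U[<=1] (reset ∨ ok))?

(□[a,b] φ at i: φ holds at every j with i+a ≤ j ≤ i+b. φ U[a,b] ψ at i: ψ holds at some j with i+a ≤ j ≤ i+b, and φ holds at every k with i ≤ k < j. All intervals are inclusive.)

3

Evaluate at each i in [0,5]:
  i=0: ✓ (all of [2,3])
  i=1: ✓ (all of [3,4])
  i=2: ✓ (all of [4,5])
  i=3: ✗ (fails at j=6)
  i=4: ✗ (fails at j=6)
  i=5: ✗ (fails at j=8)
Positions where it holds: {0, 1, 2} → 3.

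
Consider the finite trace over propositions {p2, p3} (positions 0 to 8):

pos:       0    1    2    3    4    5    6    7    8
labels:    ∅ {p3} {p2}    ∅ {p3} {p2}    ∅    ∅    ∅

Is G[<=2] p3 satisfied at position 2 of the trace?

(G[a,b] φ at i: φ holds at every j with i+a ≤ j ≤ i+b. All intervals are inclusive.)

Check p3 at every j in [2,4]:
  j=2: false
  j=3: false
  j=4: true
Fails at j=2 → formula fails.

False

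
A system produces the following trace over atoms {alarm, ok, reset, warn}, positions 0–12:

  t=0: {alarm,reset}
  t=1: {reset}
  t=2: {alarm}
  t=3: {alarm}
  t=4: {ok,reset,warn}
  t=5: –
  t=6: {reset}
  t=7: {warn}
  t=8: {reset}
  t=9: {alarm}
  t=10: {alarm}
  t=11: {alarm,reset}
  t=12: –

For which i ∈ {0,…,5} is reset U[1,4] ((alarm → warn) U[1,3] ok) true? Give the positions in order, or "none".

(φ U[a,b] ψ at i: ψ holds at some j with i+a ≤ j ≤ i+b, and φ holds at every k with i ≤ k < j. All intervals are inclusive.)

Evaluate at each i in [0,5]:
  i=0: ✗ (no rhs in [1,4])
  i=1: ✗ (no rhs in [2,5])
  i=2: ✗ (no rhs in [3,6])
  i=3: ✗ (no rhs in [4,7])
  i=4: ✗ (no rhs in [5,8])
  i=5: ✗ (no rhs in [6,9])

none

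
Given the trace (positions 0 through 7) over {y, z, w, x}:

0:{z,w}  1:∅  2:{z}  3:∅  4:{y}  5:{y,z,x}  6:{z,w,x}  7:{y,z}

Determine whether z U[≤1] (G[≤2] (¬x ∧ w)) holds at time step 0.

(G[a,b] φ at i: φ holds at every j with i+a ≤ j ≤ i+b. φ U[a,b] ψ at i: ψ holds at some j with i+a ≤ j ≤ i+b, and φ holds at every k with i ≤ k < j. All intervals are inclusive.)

Need some j in [0,1] with G[≤2] (¬x ∧ w), and z at every k in [0,j-1].
  j=0: G[≤2] (¬x ∧ w) — fails at 1.
  j=1: G[≤2] (¬x ∧ w) — fails at 1.
No j in the window works → until fails.

Does not hold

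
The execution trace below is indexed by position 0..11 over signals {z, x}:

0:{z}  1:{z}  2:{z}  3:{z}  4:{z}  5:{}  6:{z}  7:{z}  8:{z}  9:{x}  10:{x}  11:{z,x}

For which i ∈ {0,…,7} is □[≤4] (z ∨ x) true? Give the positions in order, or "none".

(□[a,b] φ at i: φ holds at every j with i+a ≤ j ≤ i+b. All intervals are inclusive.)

Evaluate at each i in [0,7]:
  i=0: ✓ (all of [0,4])
  i=1: ✗ (fails at j=5)
  i=2: ✗ (fails at j=5)
  i=3: ✗ (fails at j=5)
  i=4: ✗ (fails at j=5)
  i=5: ✗ (fails at j=5)
  i=6: ✓ (all of [6,10])
  i=7: ✓ (all of [7,11])

0, 6, 7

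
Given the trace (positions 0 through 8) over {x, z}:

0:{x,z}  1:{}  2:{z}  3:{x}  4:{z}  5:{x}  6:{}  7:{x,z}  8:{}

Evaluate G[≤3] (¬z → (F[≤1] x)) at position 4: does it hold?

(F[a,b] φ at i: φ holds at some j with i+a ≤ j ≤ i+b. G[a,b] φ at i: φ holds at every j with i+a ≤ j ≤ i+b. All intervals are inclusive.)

Check (¬z → (F[≤1] x)) at every j in [4,7]:
  j=4: antecedent false → ✓
  j=5: antecedent true; consequent holds (witness at 5) → ✓
  j=6: antecedent true; consequent holds (witness at 7) → ✓
  j=7: antecedent false → ✓
All positions satisfy it → formula holds.

Yes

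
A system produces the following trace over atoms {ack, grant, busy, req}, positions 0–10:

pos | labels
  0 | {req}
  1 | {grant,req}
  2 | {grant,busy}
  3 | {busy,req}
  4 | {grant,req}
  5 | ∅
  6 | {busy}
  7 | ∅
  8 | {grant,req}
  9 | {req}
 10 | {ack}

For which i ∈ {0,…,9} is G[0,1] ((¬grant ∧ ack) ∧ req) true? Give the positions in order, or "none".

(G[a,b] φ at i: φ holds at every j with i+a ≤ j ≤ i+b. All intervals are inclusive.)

none

Evaluate at each i in [0,9]:
  i=0: ✗ (fails at j=0)
  i=1: ✗ (fails at j=1)
  i=2: ✗ (fails at j=2)
  i=3: ✗ (fails at j=3)
  i=4: ✗ (fails at j=4)
  i=5: ✗ (fails at j=5)
  i=6: ✗ (fails at j=6)
  i=7: ✗ (fails at j=7)
  i=8: ✗ (fails at j=8)
  i=9: ✗ (fails at j=9)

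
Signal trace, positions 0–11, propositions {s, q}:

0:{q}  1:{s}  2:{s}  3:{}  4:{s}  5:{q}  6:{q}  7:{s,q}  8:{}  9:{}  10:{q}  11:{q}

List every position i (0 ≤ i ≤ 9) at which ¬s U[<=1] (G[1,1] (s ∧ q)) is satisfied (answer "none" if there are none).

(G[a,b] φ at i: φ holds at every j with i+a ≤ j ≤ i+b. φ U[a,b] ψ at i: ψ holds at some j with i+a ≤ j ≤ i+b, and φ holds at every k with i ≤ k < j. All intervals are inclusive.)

5, 6

Evaluate at each i in [0,9]:
  i=0: ✗ (no rhs in [0,1])
  i=1: ✗ (no rhs in [1,2])
  i=2: ✗ (no rhs in [2,3])
  i=3: ✗ (no rhs in [3,4])
  i=4: ✗ (no rhs in [4,5])
  i=5: ✓ (rhs at j=6; lhs holds on [5,5])
  i=6: ✓ (rhs at j=6)
  i=7: ✗ (no rhs in [7,8])
  i=8: ✗ (no rhs in [8,9])
  i=9: ✗ (no rhs in [9,10])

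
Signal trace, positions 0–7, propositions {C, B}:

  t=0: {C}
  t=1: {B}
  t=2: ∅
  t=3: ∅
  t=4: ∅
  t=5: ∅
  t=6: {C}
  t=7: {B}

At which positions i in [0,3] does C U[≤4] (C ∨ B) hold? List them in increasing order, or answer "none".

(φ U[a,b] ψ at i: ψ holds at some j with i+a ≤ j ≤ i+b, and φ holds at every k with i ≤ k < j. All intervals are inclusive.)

Evaluate at each i in [0,3]:
  i=0: ✓ (rhs at j=0)
  i=1: ✓ (rhs at j=1)
  i=2: ✗ (lhs fails at k=2 before rhs at j=6)
  i=3: ✗ (lhs fails at k=3 before rhs at j=6)

0, 1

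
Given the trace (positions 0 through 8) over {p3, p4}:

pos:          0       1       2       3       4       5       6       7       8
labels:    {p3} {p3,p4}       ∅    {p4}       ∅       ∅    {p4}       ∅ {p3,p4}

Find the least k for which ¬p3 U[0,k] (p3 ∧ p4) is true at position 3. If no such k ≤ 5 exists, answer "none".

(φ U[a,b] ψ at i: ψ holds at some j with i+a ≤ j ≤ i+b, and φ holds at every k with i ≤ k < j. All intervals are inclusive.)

Need earliest j ≥ 3 with (p3 ∧ p4), and ¬p3 at every k in [3,j-1].
  j=3: rhs fails.
  j=4: rhs fails.
  j=5: rhs fails.
  j=6: rhs fails.
  j=7: rhs fails.
  j=8: rhs holds; lhs holds on [3,7]. k = 5.

5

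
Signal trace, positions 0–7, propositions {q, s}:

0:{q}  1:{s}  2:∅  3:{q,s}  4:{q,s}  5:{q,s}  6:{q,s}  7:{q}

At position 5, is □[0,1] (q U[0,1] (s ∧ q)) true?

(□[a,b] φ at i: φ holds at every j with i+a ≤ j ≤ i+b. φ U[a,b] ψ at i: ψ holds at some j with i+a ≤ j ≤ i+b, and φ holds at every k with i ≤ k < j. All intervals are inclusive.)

Check (q U[0,1] (s ∧ q)) at every j in [5,6]:
  j=5: holds
  j=6: holds
All positions satisfy it → formula holds.

Yes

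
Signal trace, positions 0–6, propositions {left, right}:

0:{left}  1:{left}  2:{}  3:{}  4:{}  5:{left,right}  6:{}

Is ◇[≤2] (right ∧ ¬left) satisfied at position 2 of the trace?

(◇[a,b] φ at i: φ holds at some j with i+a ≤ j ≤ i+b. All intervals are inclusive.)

False

Check (right ∧ ¬left) at each j in [2,4]:
  j=2: false
  j=3: false
  j=4: false
No position in the window satisfies it → formula fails.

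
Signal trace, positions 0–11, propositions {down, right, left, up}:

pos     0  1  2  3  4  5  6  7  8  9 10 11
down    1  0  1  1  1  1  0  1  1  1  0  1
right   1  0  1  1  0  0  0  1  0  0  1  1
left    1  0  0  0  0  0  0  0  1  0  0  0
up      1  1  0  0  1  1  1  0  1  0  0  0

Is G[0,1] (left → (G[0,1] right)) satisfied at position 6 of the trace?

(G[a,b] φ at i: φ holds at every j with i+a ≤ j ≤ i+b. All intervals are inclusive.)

Holds

Check (left → (G[0,1] right)) at every j in [6,7]:
  j=6: antecedent false → ✓
  j=7: antecedent false → ✓
All positions satisfy it → formula holds.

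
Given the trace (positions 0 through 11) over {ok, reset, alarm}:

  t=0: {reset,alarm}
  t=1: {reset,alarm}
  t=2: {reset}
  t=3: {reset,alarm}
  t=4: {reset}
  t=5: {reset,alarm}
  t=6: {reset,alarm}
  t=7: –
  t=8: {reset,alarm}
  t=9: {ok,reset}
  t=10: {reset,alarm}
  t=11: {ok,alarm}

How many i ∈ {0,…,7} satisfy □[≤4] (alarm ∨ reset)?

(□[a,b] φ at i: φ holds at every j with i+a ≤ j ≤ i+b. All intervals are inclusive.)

Evaluate at each i in [0,7]:
  i=0: ✓ (all of [0,4])
  i=1: ✓ (all of [1,5])
  i=2: ✓ (all of [2,6])
  i=3: ✗ (fails at j=7)
  i=4: ✗ (fails at j=7)
  i=5: ✗ (fails at j=7)
  i=6: ✗ (fails at j=7)
  i=7: ✗ (fails at j=7)
Positions where it holds: {0, 1, 2} → 3.

3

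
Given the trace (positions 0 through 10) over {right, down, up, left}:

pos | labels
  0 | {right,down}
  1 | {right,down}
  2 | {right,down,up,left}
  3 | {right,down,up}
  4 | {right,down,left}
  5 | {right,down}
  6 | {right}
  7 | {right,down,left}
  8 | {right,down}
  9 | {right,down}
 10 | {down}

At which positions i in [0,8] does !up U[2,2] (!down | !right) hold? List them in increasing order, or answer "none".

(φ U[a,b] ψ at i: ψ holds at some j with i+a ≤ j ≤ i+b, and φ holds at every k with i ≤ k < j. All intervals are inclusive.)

4, 8

Evaluate at each i in [0,8]:
  i=0: ✗ (no rhs in [2,2])
  i=1: ✗ (no rhs in [3,3])
  i=2: ✗ (no rhs in [4,4])
  i=3: ✗ (no rhs in [5,5])
  i=4: ✓ (rhs at j=6; lhs holds on [4,5])
  i=5: ✗ (no rhs in [7,7])
  i=6: ✗ (no rhs in [8,8])
  i=7: ✗ (no rhs in [9,9])
  i=8: ✓ (rhs at j=10; lhs holds on [8,9])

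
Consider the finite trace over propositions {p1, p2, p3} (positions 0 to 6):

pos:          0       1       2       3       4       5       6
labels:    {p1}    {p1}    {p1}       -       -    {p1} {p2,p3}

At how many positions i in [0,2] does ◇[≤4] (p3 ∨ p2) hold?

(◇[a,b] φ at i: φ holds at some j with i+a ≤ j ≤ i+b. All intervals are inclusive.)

Evaluate at each i in [0,2]:
  i=0: ✗ (none in [0,4])
  i=1: ✗ (none in [1,5])
  i=2: ✓ (witness j=6)
Positions where it holds: {2} → 1.

1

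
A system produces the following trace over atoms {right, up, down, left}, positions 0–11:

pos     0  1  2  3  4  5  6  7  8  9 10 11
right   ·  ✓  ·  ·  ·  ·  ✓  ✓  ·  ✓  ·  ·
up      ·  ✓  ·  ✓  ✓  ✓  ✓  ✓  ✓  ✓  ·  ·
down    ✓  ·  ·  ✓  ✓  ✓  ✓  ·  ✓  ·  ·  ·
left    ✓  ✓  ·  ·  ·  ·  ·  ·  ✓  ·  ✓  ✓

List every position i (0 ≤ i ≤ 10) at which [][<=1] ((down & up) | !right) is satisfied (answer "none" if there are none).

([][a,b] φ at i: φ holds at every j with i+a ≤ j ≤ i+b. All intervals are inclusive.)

Evaluate at each i in [0,10]:
  i=0: ✗ (fails at j=1)
  i=1: ✗ (fails at j=1)
  i=2: ✓ (all of [2,3])
  i=3: ✓ (all of [3,4])
  i=4: ✓ (all of [4,5])
  i=5: ✓ (all of [5,6])
  i=6: ✗ (fails at j=7)
  i=7: ✗ (fails at j=7)
  i=8: ✗ (fails at j=9)
  i=9: ✗ (fails at j=9)
  i=10: ✓ (all of [10,11])

2, 3, 4, 5, 10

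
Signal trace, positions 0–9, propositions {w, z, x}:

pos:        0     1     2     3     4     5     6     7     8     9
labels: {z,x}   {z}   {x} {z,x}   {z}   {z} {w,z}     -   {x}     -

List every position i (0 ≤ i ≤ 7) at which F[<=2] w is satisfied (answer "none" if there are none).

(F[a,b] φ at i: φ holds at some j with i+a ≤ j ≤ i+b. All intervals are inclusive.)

Evaluate at each i in [0,7]:
  i=0: ✗ (none in [0,2])
  i=1: ✗ (none in [1,3])
  i=2: ✗ (none in [2,4])
  i=3: ✗ (none in [3,5])
  i=4: ✓ (witness j=6)
  i=5: ✓ (witness j=6)
  i=6: ✓ (witness j=6)
  i=7: ✗ (none in [7,9])

4, 5, 6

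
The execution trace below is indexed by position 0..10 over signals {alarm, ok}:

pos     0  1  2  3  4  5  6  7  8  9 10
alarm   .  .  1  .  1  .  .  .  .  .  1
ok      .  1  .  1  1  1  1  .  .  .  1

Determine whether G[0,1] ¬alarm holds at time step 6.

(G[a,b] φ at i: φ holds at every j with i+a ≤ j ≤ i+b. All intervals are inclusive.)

Yes

Check ¬alarm at every j in [6,7]:
  j=6: true
  j=7: true
All positions satisfy it → formula holds.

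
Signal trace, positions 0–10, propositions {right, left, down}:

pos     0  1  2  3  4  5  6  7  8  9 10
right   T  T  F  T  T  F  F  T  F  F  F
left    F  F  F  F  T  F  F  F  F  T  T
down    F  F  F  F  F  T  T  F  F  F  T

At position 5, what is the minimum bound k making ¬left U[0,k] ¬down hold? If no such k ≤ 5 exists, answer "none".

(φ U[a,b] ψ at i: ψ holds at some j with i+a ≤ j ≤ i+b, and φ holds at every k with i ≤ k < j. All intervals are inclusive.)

2

Need earliest j ≥ 5 with ¬down, and ¬left at every k in [5,j-1].
  j=5: rhs fails.
  j=6: rhs fails.
  j=7: rhs holds; lhs holds on [5,6]. k = 2.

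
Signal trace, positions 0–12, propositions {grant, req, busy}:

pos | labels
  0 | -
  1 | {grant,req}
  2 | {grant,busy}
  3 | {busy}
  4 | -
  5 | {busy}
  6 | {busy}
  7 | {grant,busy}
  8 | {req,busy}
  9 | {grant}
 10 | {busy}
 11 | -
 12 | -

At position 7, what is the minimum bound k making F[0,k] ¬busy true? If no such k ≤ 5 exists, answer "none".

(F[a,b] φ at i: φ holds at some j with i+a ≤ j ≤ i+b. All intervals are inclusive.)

Scan j = 7,8,… for ¬busy:
  j=7: fails
  j=8: fails
  j=9: holds
First hit at j=9, so smallest k = 9-7 = 2.

2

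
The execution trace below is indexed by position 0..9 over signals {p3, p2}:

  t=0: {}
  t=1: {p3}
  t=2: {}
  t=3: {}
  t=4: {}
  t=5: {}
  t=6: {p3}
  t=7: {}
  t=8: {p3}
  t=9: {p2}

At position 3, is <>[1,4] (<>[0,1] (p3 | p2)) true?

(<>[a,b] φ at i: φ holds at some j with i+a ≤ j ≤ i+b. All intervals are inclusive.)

Yes

Check <>[0,1] (p3 | p2) at each j in [4,7]:
  j=4: fails (none in [4,5])
  j=5: holds (witness at 6)
  j=6: holds (witness at 6)
  j=7: holds (witness at 8)
Found at j=5 → formula holds.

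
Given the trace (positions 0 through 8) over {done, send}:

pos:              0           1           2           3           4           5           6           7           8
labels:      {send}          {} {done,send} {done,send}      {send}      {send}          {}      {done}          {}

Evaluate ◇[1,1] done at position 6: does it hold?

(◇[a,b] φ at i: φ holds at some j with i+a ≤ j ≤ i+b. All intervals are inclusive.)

Check done at each j in [7,7]:
  j=7: true
Found at j=7 → formula holds.

Holds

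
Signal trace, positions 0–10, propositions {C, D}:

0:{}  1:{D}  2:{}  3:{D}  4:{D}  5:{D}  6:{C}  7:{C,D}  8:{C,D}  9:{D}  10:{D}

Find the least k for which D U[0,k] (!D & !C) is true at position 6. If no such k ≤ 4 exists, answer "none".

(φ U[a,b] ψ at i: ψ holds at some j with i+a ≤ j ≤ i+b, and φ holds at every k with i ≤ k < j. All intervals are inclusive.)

none

Need earliest j ≥ 6 with (!D & !C), and D at every k in [6,j-1].
  j=6: rhs fails.
  j=7: rhs fails.
  j=8: rhs fails.
  j=9: rhs fails.
  j=10: rhs fails.
No witness within the range → none.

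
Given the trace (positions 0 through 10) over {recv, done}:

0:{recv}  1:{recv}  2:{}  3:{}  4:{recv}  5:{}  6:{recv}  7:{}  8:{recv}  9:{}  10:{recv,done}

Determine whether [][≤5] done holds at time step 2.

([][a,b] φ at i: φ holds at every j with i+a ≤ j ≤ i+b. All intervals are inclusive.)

Check done at every j in [2,7]:
  j=2: false
  j=3: false
  j=4: false
  j=5: false
  j=6: false
  j=7: false
Fails at j=2 → formula fails.

No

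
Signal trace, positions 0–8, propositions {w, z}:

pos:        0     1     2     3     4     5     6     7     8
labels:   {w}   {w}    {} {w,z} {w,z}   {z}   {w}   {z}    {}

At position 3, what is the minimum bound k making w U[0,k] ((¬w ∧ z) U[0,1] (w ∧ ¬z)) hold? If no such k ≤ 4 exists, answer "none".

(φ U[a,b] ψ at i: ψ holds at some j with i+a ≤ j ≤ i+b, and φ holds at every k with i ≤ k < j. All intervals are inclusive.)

2

Need earliest j ≥ 3 with ((¬w ∧ z) U[0,1] (w ∧ ¬z)), and w at every k in [3,j-1].
  j=3: rhs fails.
  j=4: rhs fails.
  j=5: rhs holds; lhs holds on [3,4]. k = 2.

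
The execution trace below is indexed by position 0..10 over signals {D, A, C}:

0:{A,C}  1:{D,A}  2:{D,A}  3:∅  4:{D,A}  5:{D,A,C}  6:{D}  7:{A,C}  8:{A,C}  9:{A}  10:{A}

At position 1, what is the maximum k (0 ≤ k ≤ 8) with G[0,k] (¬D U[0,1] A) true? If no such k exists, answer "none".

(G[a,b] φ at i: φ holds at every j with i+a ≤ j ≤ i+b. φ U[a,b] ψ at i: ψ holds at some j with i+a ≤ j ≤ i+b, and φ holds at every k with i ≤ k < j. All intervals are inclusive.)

4

(¬D U[0,1] A) must hold from j=1 onward; find where it first fails.
  j=1: holds
  j=2: holds
  j=3: holds
  j=4: holds
  j=5: holds
  j=6: fails
Holds on [1,5], so largest k = 4.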